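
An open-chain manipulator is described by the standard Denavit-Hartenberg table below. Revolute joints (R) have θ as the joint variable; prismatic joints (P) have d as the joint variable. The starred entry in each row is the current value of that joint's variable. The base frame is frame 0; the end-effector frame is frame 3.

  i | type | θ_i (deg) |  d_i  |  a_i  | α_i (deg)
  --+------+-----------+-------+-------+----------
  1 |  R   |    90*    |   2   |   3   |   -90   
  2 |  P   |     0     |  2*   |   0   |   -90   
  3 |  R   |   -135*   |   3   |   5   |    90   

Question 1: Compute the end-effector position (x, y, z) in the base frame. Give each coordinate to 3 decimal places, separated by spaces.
-5.536 -0.536 -1.000

after link 1: o_1 = (0.0000, 3.0000, 2.0000)
after link 2: o_2 = (-2.0000, 3.0000, 2.0000)
after link 3: o_3 = (-5.5355, -0.5355, -1.0000)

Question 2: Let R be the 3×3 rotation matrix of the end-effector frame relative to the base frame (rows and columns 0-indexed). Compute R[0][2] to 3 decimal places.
End-effector z-axis (col 2 of R) = (0.7071,-0.7071,-0.0000)
R[0][2] = 0.7071

0.707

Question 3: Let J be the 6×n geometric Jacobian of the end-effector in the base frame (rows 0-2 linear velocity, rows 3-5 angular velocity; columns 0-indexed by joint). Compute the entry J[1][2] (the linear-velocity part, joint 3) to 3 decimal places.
3.536

axis z_2 = (-0.0000,0.0000,-1.0000); lever o_n−o_2 = (-3.5355,-3.5355,-3.0000)
cross product → J_v[:, 2] = (-3.5355,3.5355,0.0000)
J_ω[:, 2] = z_2
entry J[1][2] = 3.5355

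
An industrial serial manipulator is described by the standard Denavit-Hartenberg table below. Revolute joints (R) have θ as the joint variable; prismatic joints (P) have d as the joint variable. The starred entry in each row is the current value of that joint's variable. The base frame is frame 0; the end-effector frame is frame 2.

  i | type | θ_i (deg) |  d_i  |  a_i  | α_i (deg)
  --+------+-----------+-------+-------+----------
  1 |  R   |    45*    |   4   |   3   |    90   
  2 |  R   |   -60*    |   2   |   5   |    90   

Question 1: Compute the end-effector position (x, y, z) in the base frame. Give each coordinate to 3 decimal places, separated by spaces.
after link 1: o_1 = (2.1213, 2.1213, 4.0000)
after link 2: o_2 = (5.3033, 2.4749, -0.3301)

5.303 2.475 -0.330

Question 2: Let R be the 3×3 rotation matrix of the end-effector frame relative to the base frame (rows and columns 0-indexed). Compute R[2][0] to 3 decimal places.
End-effector x-axis (col 0 of R) = (0.3536,0.3536,-0.8660)
R[2][0] = -0.8660

-0.866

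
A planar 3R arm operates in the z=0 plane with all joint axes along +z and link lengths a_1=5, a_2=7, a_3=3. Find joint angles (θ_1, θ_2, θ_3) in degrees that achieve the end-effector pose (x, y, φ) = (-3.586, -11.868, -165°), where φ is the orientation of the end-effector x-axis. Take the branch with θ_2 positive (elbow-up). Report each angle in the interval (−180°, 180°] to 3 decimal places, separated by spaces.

wrist centre = target − a_3·(cos φ, sin φ) = (-0.6882, -11.0915)
cos θ_2 = (123.4960−5²−7²)/(2·5·7) = 0.7071; θ_2 = 45.0017° (elbow-up)
β = atan2(-11.0915,-0.6882) = -93.5506°; ψ = atan2(4.9499,9.9496) = 26.4502°
θ_1 = β − ψ = -120.0008°
θ_3 = φ − θ_1 − θ_2 = -90.0009° (wrapped to (-180°,180°])

-120.001 45.002 -90.001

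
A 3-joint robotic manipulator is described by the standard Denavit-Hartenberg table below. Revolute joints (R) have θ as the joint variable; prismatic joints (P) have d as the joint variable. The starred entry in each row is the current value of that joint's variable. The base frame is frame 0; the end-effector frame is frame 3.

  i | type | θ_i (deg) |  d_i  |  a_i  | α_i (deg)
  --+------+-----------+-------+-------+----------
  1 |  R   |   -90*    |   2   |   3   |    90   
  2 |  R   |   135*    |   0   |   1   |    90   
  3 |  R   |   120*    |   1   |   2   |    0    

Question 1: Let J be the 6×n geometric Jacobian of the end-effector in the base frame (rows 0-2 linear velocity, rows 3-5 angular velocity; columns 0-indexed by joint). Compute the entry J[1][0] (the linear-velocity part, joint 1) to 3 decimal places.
axis z_0 = ẑ; lever o_n−o_0 = (-1.7321,-3.7071,2.7071)
cross product → J_v[:, 0] = (3.7071,-1.7321,0.0000)
J_ω[:, 0] = z_0
entry J[1][0] = -1.7321

-1.732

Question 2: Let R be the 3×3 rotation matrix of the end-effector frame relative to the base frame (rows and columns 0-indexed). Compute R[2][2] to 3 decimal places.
0.707

End-effector z-axis (col 2 of R) = (0.0000,-0.7071,0.7071)
R[2][2] = 0.7071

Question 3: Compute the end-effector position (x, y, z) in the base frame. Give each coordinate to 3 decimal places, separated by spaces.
-1.732 -3.707 2.707

after link 1: o_1 = (0.0000, -3.0000, 2.0000)
after link 2: o_2 = (0.0000, -2.2929, 2.7071)
after link 3: o_3 = (-1.7321, -3.7071, 2.7071)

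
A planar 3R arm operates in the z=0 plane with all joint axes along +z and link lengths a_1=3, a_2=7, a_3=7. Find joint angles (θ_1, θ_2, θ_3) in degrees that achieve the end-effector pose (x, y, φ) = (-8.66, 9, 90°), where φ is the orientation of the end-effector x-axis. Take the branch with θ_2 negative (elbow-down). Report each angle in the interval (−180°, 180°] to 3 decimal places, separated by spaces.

wrist centre = target − a_3·(cos φ, sin φ) = (-8.6600, 2.0000)
cos θ_2 = (78.9956−3²−7²)/(2·3·7) = 0.4999; θ_2 = -60.0069° (elbow-down)
β = atan2(2.0000,-8.6600) = 166.9957°; ψ = atan2(-6.0626,6.4993) = -43.0091°
θ_1 = β − ψ = 210.0049°
θ_3 = φ − θ_1 − θ_2 = -59.9979° (wrapped to (-180°,180°])

-149.995 -60.007 -59.998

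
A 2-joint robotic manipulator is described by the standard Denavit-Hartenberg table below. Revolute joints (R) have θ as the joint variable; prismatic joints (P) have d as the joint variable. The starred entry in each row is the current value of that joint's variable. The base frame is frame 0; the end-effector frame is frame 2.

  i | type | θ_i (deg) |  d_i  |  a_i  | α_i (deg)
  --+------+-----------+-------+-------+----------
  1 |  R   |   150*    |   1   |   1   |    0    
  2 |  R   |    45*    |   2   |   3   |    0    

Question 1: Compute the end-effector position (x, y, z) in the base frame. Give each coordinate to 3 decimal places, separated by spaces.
after link 1: o_1 = (-0.8660, 0.5000, 1.0000)
after link 2: o_2 = (-3.7638, -0.2765, 3.0000)

-3.764 -0.276 3.000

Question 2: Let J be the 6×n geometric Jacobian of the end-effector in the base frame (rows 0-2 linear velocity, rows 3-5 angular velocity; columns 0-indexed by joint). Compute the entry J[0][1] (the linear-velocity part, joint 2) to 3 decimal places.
0.776

axis z_1 = (0.0000,0.0000,1.0000); lever o_n−o_1 = (-2.8978,-0.7765,2.0000)
cross product → J_v[:, 1] = (0.7765,-2.8978,0.0000)
J_ω[:, 1] = z_1
entry J[0][1] = 0.7765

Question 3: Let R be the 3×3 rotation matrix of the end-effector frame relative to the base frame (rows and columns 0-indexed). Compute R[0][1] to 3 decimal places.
0.259

End-effector y-axis (col 1 of R) = (0.2588,-0.9659,0.0000)
R[0][1] = 0.2588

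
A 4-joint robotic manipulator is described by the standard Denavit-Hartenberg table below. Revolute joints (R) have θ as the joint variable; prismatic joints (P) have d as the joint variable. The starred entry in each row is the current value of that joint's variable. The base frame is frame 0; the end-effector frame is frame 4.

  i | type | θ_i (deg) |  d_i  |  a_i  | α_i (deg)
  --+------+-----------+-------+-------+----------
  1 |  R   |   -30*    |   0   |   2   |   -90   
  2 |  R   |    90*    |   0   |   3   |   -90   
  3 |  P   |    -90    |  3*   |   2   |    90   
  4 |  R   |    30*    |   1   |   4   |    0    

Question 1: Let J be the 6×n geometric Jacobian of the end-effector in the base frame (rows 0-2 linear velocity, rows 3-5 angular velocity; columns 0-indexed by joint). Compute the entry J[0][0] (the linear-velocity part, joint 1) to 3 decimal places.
-6.232

axis z_0 = ẑ; lever o_n−o_0 = (0.1340,6.2321,-2.0000)
cross product → J_v[:, 0] = (-6.2321,0.1340,0.0000)
J_ω[:, 0] = z_0
entry J[0][0] = -6.2321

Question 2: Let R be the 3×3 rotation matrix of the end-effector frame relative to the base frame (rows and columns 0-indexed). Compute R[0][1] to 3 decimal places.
End-effector y-axis (col 1 of R) = (-1.0000,0.0000,-0.0000)
R[0][1] = -1.0000

-1.000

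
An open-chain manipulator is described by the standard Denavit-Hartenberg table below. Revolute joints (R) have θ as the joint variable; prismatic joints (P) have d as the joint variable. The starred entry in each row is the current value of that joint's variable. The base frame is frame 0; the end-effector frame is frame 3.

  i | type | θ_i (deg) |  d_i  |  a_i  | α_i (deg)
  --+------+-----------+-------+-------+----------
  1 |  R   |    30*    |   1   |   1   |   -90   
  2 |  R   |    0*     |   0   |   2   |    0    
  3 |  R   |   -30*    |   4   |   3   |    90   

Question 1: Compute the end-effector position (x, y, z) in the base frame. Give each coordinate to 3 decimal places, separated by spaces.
after link 1: o_1 = (0.8660, 0.5000, 1.0000)
after link 2: o_2 = (2.5981, 1.5000, 1.0000)
after link 3: o_3 = (2.8481, 6.2631, 2.5000)

2.848 6.263 2.500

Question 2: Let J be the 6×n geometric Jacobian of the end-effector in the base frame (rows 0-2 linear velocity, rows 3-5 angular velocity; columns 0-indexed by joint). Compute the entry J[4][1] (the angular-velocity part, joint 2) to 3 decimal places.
axis z_1 = (-0.5000,0.8660,0.0000); lever o_n−o_1 = (1.9821,5.7631,1.5000)
cross product → J_v[:, 1] = (1.2990,0.7500,-4.5981)
J_ω[:, 1] = z_1
entry J[4][1] = 0.8660

0.866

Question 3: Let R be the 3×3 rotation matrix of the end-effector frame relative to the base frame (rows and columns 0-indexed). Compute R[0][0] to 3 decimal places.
End-effector x-axis (col 0 of R) = (0.7500,0.4330,0.5000)
R[0][0] = 0.7500

0.750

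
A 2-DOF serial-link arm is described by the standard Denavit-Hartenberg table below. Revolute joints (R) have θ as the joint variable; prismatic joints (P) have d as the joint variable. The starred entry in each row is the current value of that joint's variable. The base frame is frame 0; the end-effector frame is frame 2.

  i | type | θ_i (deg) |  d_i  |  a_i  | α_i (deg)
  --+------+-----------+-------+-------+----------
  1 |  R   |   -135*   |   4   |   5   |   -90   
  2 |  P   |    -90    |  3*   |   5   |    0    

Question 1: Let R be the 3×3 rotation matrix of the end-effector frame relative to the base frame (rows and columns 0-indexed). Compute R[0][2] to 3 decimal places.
0.707

End-effector z-axis (col 2 of R) = (0.7071,-0.7071,0.0000)
R[0][2] = 0.7071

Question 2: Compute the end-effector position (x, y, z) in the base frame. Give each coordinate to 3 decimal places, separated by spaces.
-1.414 -5.657 9.000

after link 1: o_1 = (-3.5355, -3.5355, 4.0000)
after link 2: o_2 = (-1.4142, -5.6569, 9.0000)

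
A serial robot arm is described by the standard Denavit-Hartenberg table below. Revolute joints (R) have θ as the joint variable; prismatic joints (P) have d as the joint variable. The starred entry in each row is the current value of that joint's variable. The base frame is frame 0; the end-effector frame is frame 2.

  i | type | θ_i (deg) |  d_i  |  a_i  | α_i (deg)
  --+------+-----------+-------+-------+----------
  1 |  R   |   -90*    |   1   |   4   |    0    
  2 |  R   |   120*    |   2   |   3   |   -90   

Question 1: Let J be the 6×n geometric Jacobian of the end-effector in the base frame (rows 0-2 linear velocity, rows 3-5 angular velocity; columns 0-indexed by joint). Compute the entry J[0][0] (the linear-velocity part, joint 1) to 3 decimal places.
axis z_0 = ẑ; lever o_n−o_0 = (2.5981,-2.5000,3.0000)
cross product → J_v[:, 0] = (2.5000,2.5981,-0.0000)
J_ω[:, 0] = z_0
entry J[0][0] = 2.5000

2.500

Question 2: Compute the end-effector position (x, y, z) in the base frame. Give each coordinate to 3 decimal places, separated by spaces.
2.598 -2.500 3.000

after link 1: o_1 = (0.0000, -4.0000, 1.0000)
after link 2: o_2 = (2.5981, -2.5000, 3.0000)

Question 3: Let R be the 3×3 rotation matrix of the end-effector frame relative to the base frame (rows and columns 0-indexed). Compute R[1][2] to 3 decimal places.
0.866

End-effector z-axis (col 2 of R) = (-0.5000,0.8660,0.0000)
R[1][2] = 0.8660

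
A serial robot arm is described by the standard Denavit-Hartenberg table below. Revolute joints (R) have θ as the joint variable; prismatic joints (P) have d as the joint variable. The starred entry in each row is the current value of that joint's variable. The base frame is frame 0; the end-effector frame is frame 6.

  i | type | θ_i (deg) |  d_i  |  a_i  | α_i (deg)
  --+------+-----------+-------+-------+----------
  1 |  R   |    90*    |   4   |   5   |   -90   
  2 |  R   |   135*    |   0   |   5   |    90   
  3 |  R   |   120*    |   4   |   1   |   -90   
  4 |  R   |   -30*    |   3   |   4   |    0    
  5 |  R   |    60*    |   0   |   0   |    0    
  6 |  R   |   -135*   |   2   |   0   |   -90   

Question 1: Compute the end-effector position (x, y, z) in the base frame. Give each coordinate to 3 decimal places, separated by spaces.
-1.366 10.347 0.862

after link 1: o_1 = (0.0000, 5.0000, 4.0000)
after link 2: o_2 = (-0.0000, 1.4645, 0.4645)
after link 3: o_3 = (-0.8660, 4.6464, -2.0104)
after link 4: o_4 = (-2.3660, 9.1225, -0.3628)
after link 5: o_5 = (-2.3660, 9.1225, -0.3628)
after link 6: o_6 = (-1.3660, 10.3473, 0.8620)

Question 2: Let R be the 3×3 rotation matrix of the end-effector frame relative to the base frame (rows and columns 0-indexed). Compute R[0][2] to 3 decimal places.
-0.837

End-effector z-axis (col 2 of R) = (-0.8365,0.5245,0.1585)
R[0][2] = -0.8365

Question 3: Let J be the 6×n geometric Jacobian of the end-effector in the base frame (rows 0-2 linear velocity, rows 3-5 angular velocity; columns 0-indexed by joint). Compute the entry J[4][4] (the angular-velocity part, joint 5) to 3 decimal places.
0.612

axis z_4 = (0.5000,0.6124,0.6124); lever o_n−o_4 = (1.0000,1.2247,1.2247)
cross product → J_v[:, 4] = (-0.0000,0.0000,0.0000)
J_ω[:, 4] = z_4
entry J[4][4] = 0.6124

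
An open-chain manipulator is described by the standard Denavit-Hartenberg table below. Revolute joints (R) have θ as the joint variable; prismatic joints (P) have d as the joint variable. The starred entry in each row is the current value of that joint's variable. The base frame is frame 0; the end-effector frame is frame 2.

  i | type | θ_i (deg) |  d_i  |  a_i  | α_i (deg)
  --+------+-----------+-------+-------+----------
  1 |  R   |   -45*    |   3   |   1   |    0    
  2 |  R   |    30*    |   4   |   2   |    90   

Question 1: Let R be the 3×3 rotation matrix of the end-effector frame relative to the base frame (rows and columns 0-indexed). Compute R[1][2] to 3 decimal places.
End-effector z-axis (col 2 of R) = (-0.2588,-0.9659,0.0000)
R[1][2] = -0.9659

-0.966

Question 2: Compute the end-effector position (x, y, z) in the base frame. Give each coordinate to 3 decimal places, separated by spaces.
2.639 -1.225 7.000

after link 1: o_1 = (0.7071, -0.7071, 3.0000)
after link 2: o_2 = (2.6390, -1.2247, 7.0000)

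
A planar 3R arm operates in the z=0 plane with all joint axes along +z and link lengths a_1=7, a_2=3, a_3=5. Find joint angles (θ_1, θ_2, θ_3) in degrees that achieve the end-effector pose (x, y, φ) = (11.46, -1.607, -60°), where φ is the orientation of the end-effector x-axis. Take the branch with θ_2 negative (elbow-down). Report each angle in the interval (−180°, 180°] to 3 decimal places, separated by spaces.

wrist centre = target − a_3·(cos φ, sin φ) = (8.9600, 2.7231)
cos θ_2 = (87.6970−7²−3²)/(2·7·3) = 0.7071; θ_2 = -45.0028° (elbow-down)
β = atan2(2.7231,8.9600) = 16.9051°; ψ = atan2(-2.1214,9.1212) = -13.0932°
θ_1 = β − ψ = 29.9983°
θ_3 = φ − θ_1 − θ_2 = -44.9954° (wrapped to (-180°,180°])

29.998 -45.003 -44.995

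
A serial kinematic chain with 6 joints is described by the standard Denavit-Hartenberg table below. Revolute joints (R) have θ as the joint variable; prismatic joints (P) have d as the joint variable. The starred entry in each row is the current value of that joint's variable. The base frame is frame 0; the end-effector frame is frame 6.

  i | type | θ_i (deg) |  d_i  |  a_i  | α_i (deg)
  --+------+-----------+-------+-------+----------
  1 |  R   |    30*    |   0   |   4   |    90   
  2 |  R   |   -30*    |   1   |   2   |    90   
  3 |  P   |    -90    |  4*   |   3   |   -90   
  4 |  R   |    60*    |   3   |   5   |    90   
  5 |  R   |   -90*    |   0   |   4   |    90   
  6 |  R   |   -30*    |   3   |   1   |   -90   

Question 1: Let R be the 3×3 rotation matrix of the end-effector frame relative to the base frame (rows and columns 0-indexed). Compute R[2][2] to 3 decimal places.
End-effector z-axis (col 2 of R) = (-0.9375,0.3248,-0.1250)
R[2][2] = -0.1250

-0.125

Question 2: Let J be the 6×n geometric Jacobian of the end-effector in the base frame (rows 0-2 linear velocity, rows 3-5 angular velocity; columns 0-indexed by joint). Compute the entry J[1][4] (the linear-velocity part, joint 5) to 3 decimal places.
axis z_4 = (-0.6495,0.6250,-0.4330); lever o_n−o_4 = (-3.6998,-4.3681,0.3995)
cross product → J_v[:, 4] = (-1.6417,1.8615,5.1495)
J_ω[:, 4] = z_4
entry J[1][4] = 1.8615

1.862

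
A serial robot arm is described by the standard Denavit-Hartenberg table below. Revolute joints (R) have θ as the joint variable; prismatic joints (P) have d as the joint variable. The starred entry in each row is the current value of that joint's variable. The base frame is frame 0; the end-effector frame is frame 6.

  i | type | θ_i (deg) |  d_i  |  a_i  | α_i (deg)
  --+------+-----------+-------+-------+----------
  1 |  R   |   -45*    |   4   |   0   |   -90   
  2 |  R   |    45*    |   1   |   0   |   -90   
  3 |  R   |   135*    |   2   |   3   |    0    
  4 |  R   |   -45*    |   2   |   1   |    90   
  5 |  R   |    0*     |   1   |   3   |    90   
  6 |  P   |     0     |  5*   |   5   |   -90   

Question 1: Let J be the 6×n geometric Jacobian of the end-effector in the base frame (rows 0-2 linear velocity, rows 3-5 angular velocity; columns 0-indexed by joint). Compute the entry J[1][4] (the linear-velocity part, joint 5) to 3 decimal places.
0.464

axis z_4 = (0.5000,-0.5000,-0.7071); lever o_n−o_4 = (-2.6569,-8.6569,2.8284)
cross product → J_v[:, 4] = (-7.5355,0.4645,-5.6569)
J_ω[:, 4] = z_4
entry J[1][4] = 0.4645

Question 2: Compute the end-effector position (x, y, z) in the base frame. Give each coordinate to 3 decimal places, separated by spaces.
-7.218 -7.096 5.500

after link 1: o_1 = (0.0000, 0.0000, 4.0000)
after link 2: o_2 = (0.7071, 0.7071, 4.0000)
after link 3: o_3 = (-2.8536, 1.2678, 4.0858)
after link 4: o_4 = (-4.5607, 1.5607, 2.6716)
after link 5: o_5 = (-6.1820, -1.0607, 1.9645)
after link 6: o_6 = (-7.2175, -7.0962, 5.5000)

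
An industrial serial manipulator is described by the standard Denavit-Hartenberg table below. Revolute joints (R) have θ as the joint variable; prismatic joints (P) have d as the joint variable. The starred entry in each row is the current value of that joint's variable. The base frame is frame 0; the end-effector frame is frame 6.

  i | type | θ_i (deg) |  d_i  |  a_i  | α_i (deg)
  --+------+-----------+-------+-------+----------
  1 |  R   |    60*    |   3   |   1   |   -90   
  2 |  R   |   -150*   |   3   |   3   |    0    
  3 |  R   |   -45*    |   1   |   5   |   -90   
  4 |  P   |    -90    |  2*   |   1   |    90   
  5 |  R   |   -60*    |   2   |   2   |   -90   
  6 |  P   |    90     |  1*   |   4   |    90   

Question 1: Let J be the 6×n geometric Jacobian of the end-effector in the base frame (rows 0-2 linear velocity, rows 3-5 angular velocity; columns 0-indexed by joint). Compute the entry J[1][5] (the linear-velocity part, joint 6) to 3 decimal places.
0.321

prismatic axis z_5 = (-0.8147,0.3209,0.4830)
J_v[:, 5] = z_5; J_ω[:, 5] = (0,0,0)
entry J[1][5] = 0.3209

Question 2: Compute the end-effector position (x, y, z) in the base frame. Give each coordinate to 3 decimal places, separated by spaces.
-10.225 -3.979 3.430

after link 1: o_1 = (0.5000, 0.8660, 3.0000)
after link 2: o_2 = (-3.3971, 0.1160, 4.5000)
after link 3: o_3 = (-6.6780, -3.5666, 3.2059)
after link 4: o_4 = (-7.8028, -3.5148, 5.1378)
after link 5: o_5 = (-7.4788, -0.9536, 3.9824)
after link 6: o_6 = (-10.2253, -3.9787, 3.4300)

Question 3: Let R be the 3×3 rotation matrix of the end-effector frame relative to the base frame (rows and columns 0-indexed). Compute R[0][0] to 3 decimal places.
End-effector x-axis (col 0 of R) = (-0.4830,-0.8365,-0.2588)
R[0][0] = -0.4830

-0.483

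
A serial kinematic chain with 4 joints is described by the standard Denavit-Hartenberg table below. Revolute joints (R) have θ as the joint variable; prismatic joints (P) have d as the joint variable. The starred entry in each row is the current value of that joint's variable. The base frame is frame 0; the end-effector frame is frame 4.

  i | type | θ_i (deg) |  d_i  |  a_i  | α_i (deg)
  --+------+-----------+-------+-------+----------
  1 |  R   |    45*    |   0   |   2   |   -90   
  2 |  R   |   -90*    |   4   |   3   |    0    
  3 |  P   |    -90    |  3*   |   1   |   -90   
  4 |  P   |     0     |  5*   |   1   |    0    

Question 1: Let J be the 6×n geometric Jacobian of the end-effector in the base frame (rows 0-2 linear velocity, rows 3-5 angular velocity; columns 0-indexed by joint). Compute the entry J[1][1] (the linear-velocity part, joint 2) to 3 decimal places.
5.657

axis z_1 = (-0.7071,0.7071,0.0000); lever o_n−o_1 = (-6.3640,3.5355,8.0000)
cross product → J_v[:, 1] = (5.6569,5.6569,2.0000)
J_ω[:, 1] = z_1
entry J[1][1] = 5.6569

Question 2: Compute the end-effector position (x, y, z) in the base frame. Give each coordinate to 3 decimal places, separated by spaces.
after link 1: o_1 = (1.4142, 1.4142, 0.0000)
after link 2: o_2 = (-1.4142, 4.2426, 3.0000)
after link 3: o_3 = (-4.2426, 5.6569, 3.0000)
after link 4: o_4 = (-4.9497, 4.9497, 8.0000)

-4.950 4.950 8.000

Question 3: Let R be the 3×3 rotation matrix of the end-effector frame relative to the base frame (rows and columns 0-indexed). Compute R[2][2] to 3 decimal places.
End-effector z-axis (col 2 of R) = (0.0000,0.0000,1.0000)
R[2][2] = 1.0000

1.000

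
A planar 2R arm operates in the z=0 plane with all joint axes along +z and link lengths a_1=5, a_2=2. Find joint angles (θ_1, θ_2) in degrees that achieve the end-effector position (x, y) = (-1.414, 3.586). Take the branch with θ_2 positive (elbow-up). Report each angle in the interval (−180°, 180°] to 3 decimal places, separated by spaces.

89.995 134.996

cos θ_2 = (14.8588−5²−2²)/(2·5·2) = -0.7071; θ_2 = 134.9962° (elbow-up)
β = atan2(3.5860,-1.4140) = 111.5199°; ψ = atan2(1.4143,3.5859) = 21.5248°
θ_1 = β − ψ = 89.9951°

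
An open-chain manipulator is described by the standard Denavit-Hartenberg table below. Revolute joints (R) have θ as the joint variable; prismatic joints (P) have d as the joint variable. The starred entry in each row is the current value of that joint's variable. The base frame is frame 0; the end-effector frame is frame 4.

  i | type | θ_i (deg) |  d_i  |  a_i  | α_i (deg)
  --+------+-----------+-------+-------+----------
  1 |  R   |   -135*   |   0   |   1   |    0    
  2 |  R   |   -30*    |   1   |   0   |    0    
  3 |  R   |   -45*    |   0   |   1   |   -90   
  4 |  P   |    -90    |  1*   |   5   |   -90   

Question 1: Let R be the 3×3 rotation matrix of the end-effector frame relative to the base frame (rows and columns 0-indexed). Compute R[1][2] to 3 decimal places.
0.500

End-effector z-axis (col 2 of R) = (-0.8660,0.5000,-0.0000)
R[1][2] = 0.5000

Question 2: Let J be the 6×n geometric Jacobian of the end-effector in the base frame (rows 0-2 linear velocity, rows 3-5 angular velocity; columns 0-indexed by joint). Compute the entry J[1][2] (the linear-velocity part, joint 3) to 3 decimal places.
axis z_2 = (0.0000,0.0000,1.0000); lever o_n−o_2 = (-1.3660,-0.3660,5.0000)
cross product → J_v[:, 2] = (0.3660,-1.3660,0.0000)
J_ω[:, 2] = z_2
entry J[1][2] = -1.3660

-1.366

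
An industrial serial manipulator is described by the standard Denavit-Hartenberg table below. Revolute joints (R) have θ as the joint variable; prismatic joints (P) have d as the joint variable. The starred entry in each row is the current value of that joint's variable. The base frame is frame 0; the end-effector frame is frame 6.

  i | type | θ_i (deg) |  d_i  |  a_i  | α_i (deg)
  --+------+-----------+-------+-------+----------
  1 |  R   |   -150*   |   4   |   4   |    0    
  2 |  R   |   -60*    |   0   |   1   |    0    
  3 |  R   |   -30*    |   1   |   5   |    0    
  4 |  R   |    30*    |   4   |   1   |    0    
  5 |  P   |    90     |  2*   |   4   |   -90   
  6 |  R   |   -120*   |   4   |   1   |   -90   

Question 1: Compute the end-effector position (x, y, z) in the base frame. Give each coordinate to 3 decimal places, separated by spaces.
after link 1: o_1 = (-3.4641, -2.0000, 4.0000)
after link 2: o_2 = (-4.3301, -1.5000, 4.0000)
after link 3: o_3 = (-6.8301, 2.8301, 5.0000)
after link 4: o_4 = (-7.6962, 3.3301, 9.0000)
after link 5: o_5 = (-9.6962, -0.1340, 11.0000)
after link 6: o_6 = (-5.9821, -1.7010, 11.8660)

-5.982 -1.701 11.866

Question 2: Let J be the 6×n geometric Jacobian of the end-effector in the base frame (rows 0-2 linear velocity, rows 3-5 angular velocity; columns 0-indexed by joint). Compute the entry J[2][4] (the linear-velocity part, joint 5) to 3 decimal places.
prismatic axis z_4 = (0.0000,0.0000,1.0000)
J_v[:, 4] = z_4; J_ω[:, 4] = (0,0,0)
entry J[2][4] = 1.0000

1.000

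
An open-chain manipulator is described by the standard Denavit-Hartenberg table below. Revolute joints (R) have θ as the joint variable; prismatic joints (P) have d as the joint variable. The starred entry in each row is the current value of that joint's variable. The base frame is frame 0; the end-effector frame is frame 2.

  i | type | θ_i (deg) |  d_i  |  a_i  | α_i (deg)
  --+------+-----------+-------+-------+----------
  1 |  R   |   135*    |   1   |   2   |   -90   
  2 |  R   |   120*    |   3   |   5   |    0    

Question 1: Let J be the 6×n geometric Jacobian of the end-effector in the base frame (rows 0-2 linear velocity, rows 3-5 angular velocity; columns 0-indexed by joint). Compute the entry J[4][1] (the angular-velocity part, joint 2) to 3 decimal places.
-0.707

axis z_1 = (-0.7071,-0.7071,0.0000); lever o_n−o_1 = (-0.3536,-3.8891,-4.3301)
cross product → J_v[:, 1] = (3.0619,-3.0619,2.5000)
J_ω[:, 1] = z_1
entry J[4][1] = -0.7071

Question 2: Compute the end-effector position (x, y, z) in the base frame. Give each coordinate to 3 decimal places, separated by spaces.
after link 1: o_1 = (-1.4142, 1.4142, 1.0000)
after link 2: o_2 = (-1.7678, -2.4749, -3.3301)

-1.768 -2.475 -3.330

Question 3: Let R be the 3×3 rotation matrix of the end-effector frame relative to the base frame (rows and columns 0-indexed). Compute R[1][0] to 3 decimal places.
End-effector x-axis (col 0 of R) = (0.3536,-0.3536,-0.8660)
R[1][0] = -0.3536

-0.354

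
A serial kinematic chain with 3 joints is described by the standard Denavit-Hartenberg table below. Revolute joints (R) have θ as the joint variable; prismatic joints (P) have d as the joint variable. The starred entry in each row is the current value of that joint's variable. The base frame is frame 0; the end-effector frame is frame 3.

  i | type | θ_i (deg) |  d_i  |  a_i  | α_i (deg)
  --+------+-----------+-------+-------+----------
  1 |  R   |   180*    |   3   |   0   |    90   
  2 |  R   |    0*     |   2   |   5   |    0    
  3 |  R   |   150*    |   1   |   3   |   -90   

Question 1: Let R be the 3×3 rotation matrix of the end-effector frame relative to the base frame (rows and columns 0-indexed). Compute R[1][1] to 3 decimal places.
End-effector y-axis (col 1 of R) = (-0.0000,-1.0000,-0.0000)
R[1][1] = -1.0000

-1.000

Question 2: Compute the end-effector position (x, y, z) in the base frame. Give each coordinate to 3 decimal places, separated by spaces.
after link 1: o_1 = (0.0000, 0.0000, 3.0000)
after link 2: o_2 = (-5.0000, 2.0000, 3.0000)
after link 3: o_3 = (-2.4019, 3.0000, 4.5000)

-2.402 3.000 4.500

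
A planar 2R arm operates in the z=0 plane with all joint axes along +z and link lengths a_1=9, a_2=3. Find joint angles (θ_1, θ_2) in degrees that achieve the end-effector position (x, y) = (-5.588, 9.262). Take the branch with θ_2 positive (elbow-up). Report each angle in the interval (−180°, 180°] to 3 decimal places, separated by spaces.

cos θ_2 = (117.0104−9²−3²)/(2·9·3) = 0.5002; θ_2 = 59.9873° (elbow-up)
β = atan2(9.2620,-5.5880) = 121.1036°; ψ = atan2(2.5977,10.5006) = 13.8954°
θ_1 = β − ψ = 107.2082°

107.208 59.987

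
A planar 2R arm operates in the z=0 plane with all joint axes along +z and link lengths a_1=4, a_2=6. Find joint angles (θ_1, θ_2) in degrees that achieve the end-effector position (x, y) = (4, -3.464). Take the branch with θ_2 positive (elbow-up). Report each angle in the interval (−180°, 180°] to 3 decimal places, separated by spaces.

cos θ_2 = (27.9993−4²−6²)/(2·4·6) = -0.5000; θ_2 = 120.0010° (elbow-up)
β = atan2(-3.4640,4.0000) = -40.8926°; ψ = atan2(5.1961,0.9999) = 79.1074°
θ_1 = β − ψ = -120.0000°

-120.000 120.001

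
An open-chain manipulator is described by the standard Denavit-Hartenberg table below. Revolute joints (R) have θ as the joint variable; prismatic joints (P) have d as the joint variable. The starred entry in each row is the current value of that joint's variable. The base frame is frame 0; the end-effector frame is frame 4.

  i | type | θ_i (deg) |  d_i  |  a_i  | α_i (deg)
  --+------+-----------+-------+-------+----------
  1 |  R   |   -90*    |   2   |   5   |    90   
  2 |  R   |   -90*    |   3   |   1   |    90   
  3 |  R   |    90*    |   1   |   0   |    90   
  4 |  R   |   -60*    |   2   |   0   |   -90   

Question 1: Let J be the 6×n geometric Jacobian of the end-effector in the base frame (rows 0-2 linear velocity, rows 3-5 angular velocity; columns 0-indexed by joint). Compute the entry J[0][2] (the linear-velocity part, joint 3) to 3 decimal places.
-2.000

axis z_2 = (-0.0000,1.0000,-0.0000); lever o_n−o_2 = (0.0000,1.0000,-2.0000)
cross product → J_v[:, 2] = (-2.0000,-0.0000,-0.0000)
J_ω[:, 2] = z_2
entry J[0][2] = -2.0000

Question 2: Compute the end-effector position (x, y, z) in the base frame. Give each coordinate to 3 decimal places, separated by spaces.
after link 1: o_1 = (0.0000, -5.0000, 2.0000)
after link 2: o_2 = (-3.0000, -5.0000, 1.0000)
after link 3: o_3 = (-3.0000, -4.0000, 1.0000)
after link 4: o_4 = (-3.0000, -4.0000, -1.0000)

-3.000 -4.000 -1.000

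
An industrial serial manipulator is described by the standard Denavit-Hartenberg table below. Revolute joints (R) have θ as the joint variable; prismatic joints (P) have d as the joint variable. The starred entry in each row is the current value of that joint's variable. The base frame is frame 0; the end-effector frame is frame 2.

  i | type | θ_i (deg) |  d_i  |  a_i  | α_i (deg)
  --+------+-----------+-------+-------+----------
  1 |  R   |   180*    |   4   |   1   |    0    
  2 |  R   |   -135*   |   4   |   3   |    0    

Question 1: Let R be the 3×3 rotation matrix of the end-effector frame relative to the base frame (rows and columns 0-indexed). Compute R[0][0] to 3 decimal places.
0.707

End-effector x-axis (col 0 of R) = (0.7071,0.7071,0.0000)
R[0][0] = 0.7071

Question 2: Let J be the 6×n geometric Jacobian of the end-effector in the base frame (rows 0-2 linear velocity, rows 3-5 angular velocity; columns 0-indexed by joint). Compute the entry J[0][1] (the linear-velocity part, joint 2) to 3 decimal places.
axis z_1 = (0.0000,0.0000,1.0000); lever o_n−o_1 = (2.1213,2.1213,4.0000)
cross product → J_v[:, 1] = (-2.1213,2.1213,0.0000)
J_ω[:, 1] = z_1
entry J[0][1] = -2.1213

-2.121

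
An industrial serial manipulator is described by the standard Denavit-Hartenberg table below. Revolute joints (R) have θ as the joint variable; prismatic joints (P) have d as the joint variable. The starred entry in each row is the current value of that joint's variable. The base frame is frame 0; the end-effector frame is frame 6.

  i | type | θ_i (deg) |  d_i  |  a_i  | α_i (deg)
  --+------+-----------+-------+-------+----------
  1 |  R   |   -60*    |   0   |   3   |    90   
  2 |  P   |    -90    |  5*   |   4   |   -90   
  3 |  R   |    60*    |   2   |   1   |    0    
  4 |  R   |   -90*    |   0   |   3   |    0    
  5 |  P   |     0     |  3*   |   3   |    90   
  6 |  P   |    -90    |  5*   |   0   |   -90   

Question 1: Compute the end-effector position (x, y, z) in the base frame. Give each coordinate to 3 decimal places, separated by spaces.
-5.928 -12.660 -7.196

after link 1: o_1 = (1.5000, -2.5981, 0.0000)
after link 2: o_2 = (-2.8301, -5.0981, -4.0000)
after link 3: o_3 = (-1.0801, -6.3971, -4.5000)
after link 4: o_4 = (-2.3792, -7.1471, -7.0981)
after link 5: o_5 = (-2.1782, -10.4952, -9.6962)
after link 6: o_6 = (-5.9282, -12.6603, -7.1962)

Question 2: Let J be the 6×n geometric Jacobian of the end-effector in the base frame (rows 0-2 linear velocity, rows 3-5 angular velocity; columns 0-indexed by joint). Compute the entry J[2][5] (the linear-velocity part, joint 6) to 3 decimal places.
prismatic axis z_5 = (-0.7500,-0.4330,0.5000)
J_v[:, 5] = z_5; J_ω[:, 5] = (0,0,0)
entry J[2][5] = 0.5000

0.500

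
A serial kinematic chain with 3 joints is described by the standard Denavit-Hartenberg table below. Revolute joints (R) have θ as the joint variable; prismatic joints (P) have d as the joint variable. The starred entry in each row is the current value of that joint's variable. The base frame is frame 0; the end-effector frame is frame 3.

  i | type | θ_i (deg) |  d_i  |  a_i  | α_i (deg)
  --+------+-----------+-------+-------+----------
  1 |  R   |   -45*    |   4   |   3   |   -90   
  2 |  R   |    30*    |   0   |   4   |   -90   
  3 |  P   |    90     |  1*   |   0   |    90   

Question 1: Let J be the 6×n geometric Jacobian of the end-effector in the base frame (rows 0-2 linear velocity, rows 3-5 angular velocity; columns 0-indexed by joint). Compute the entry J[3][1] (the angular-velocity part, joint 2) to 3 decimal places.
0.707

axis z_1 = (0.7071,0.7071,0.0000); lever o_n−o_1 = (2.0959,-2.0959,-2.8660)
cross product → J_v[:, 1] = (-2.0266,2.0266,-2.9641)
J_ω[:, 1] = z_1
entry J[3][1] = 0.7071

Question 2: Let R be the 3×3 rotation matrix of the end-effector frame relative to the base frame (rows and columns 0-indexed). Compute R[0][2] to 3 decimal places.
0.612

End-effector z-axis (col 2 of R) = (0.6124,-0.6124,-0.5000)
R[0][2] = 0.6124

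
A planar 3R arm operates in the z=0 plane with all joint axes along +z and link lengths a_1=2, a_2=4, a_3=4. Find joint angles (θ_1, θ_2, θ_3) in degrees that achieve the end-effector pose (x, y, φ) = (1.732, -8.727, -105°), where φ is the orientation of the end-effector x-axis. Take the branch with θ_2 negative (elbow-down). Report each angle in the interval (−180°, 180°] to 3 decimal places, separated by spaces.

-29.984 -45.021 -29.995

wrist centre = target − a_3·(cos φ, sin φ) = (2.7673, -4.8633)
cos θ_2 = (31.3095−2²−4²)/(2·2·4) = 0.7068; θ_2 = -45.0214° (elbow-down)
β = atan2(-4.8633,2.7673) = -60.3596°; ψ = atan2(-2.8295,4.8274) = -30.3760°
θ_1 = β − ψ = -29.9836°
θ_3 = φ − θ_1 − θ_2 = -29.9950° (wrapped to (-180°,180°])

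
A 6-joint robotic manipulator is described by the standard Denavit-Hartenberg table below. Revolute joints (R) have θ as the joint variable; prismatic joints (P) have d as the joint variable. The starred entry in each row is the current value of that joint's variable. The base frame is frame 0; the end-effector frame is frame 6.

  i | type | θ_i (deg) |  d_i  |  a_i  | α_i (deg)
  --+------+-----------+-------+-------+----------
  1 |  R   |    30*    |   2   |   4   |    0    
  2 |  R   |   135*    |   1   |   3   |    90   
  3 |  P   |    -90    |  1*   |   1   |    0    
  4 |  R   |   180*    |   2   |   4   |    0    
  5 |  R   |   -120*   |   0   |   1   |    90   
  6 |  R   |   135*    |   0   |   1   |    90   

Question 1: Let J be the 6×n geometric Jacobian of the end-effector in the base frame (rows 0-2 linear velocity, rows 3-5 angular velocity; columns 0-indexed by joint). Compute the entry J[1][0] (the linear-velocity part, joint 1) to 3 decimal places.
1.281

axis z_0 = ẑ; lever o_n−o_0 = (1.2808,6.4229,5.8536)
cross product → J_v[:, 0] = (-6.4229,1.2808,0.0000)
J_ω[:, 0] = z_0
entry J[1][0] = 1.2808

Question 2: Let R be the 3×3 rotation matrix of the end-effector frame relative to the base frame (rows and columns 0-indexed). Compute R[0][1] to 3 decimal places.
End-effector y-axis (col 1 of R) = (0.4830,-0.1294,-0.8660)
R[0][1] = 0.4830

0.483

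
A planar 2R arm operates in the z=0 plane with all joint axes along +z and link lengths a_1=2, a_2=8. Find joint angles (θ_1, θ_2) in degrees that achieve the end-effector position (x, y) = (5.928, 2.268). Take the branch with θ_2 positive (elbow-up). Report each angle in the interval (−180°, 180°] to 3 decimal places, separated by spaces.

-120.009 150.008

cos θ_2 = (40.2850−2²−8²)/(2·2·8) = -0.8661; θ_2 = 150.0078° (elbow-up)
β = atan2(2.2680,5.9280) = 20.9364°; ψ = atan2(3.9991,-4.9287) = 140.9450°
θ_1 = β − ψ = -120.0086°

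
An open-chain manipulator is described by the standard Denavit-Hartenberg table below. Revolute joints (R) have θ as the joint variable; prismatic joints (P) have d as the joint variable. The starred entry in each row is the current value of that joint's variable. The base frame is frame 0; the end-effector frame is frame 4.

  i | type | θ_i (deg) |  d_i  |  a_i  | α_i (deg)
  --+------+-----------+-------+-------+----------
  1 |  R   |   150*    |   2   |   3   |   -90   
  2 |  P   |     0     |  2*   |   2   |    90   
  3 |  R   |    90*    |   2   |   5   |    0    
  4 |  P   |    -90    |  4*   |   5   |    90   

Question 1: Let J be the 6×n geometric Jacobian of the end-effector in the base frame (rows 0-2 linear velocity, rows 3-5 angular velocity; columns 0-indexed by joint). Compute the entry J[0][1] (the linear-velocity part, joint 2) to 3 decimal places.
-0.500

prismatic axis z_1 = (-0.5000,-0.8660,0.0000)
J_v[:, 1] = z_1; J_ω[:, 1] = (0,0,0)
entry J[0][1] = -0.5000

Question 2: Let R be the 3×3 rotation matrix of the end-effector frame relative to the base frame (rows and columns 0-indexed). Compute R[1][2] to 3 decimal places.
0.866

End-effector z-axis (col 2 of R) = (0.5000,0.8660,0.0000)
R[1][2] = 0.8660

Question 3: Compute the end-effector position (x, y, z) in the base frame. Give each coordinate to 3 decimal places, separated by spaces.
-12.160 -1.062 8.000

after link 1: o_1 = (-2.5981, 1.5000, 2.0000)
after link 2: o_2 = (-5.3301, 0.7679, 2.0000)
after link 3: o_3 = (-7.8301, -3.5622, 4.0000)
after link 4: o_4 = (-12.1603, -1.0622, 8.0000)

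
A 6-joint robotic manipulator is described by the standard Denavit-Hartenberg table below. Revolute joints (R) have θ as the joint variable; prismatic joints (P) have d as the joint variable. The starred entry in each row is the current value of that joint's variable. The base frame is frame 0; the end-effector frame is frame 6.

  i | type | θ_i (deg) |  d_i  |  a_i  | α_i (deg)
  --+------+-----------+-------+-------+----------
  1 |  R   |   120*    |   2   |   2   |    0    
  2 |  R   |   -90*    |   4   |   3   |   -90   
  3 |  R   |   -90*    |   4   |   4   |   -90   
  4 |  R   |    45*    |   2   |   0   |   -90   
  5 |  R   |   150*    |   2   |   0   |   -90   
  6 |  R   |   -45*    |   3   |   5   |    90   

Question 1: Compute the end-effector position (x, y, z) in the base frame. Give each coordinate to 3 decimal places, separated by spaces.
2.393 7.515 2.860

after link 1: o_1 = (-1.0000, 1.7321, 2.0000)
after link 2: o_2 = (1.5981, 3.2321, 6.0000)
after link 3: o_3 = (-0.4019, 6.6962, 10.0000)
after link 4: o_4 = (1.3301, 7.6962, 10.0000)
after link 5: o_5 = (2.0372, 6.4714, 8.5858)
after link 6: o_6 = (2.3934, 7.5151, 2.8601)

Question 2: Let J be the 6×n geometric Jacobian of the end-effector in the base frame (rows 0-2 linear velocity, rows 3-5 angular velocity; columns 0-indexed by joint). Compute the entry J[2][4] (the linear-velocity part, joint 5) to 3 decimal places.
0.587

axis z_4 = (0.3536,-0.6124,-0.7071); lever o_n−o_4 = (1.0633,-0.1811,-7.1399)
cross product → J_v[:, 4] = (4.2442,1.7725,0.5871)
J_ω[:, 4] = z_4
entry J[2][4] = 0.5871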